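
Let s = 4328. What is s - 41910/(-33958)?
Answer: 73506067/16979 ≈ 4329.2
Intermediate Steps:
s - 41910/(-33958) = 4328 - 41910/(-33958) = 4328 - 41910*(-1/33958) = 4328 + 20955/16979 = 73506067/16979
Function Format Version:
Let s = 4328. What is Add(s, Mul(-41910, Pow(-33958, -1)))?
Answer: Rational(73506067, 16979) ≈ 4329.2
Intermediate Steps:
Add(s, Mul(-41910, Pow(-33958, -1))) = Add(4328, Mul(-41910, Pow(-33958, -1))) = Add(4328, Mul(-41910, Rational(-1, 33958))) = Add(4328, Rational(20955, 16979)) = Rational(73506067, 16979)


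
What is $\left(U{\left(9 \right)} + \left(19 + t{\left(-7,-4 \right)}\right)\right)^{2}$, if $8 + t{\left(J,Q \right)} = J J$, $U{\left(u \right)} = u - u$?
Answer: $3600$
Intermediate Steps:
$U{\left(u \right)} = 0$
$t{\left(J,Q \right)} = -8 + J^{2}$ ($t{\left(J,Q \right)} = -8 + J J = -8 + J^{2}$)
$\left(U{\left(9 \right)} + \left(19 + t{\left(-7,-4 \right)}\right)\right)^{2} = \left(0 + \left(19 - \left(8 - \left(-7\right)^{2}\right)\right)\right)^{2} = \left(0 + \left(19 + \left(-8 + 49\right)\right)\right)^{2} = \left(0 + \left(19 + 41\right)\right)^{2} = \left(0 + 60\right)^{2} = 60^{2} = 3600$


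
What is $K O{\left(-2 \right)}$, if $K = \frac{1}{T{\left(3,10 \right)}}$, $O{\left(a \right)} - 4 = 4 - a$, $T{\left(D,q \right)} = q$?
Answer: $1$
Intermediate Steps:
$O{\left(a \right)} = 8 - a$ ($O{\left(a \right)} = 4 - \left(-4 + a\right) = 8 - a$)
$K = \frac{1}{10} \approx 0.1$
$K O{\left(-2 \right)} = \frac{8 - -2}{10} = \frac{8 + 2}{10} = \frac{1}{10} \cdot 10 = 1$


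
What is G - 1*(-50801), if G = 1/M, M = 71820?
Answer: 3648527821/71820 ≈ 50801.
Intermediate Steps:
G = 1/71820 ≈ 1.3924e-5
G - 1*(-50801) = 1/71820 - 1*(-50801) = 1/71820 + 50801 = 3648527821/71820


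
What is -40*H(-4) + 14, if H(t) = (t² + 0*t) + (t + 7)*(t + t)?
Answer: 334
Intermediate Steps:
H(t) = t² + 2*t*(7 + t) (H(t) = (t² + 0) + (7 + t)*(2*t) = t² + 2*t*(7 + t))
-40*H(-4) + 14 = -(-160)*(14 + 3*(-4)) + 14 = -(-160)*(14 - 12) + 14 = -(-160)*2 + 14 = -40*(-8) + 14 = 320 + 14 = 334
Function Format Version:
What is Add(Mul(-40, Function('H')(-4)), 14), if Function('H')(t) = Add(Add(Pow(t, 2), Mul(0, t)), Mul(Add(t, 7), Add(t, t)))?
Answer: 334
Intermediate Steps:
Function('H')(t) = Add(Pow(t, 2), Mul(2, t, Add(7, t))) (Function('H')(t) = Add(Add(Pow(t, 2), 0), Mul(Add(7, t), Mul(2, t))) = Add(Pow(t, 2), Mul(2, t, Add(7, t))))
Add(Mul(-40, Function('H')(-4)), 14) = Add(Mul(-40, Mul(-4, Add(14, Mul(3, -4)))), 14) = Add(Mul(-40, Mul(-4, Add(14, -12))), 14) = Add(Mul(-40, Mul(-4, 2)), 14) = Add(Mul(-40, -8), 14) = Add(320, 14) = 334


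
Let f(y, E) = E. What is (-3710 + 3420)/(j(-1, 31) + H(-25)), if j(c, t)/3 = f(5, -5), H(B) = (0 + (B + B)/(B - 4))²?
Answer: 48778/2023 ≈ 24.112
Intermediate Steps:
H(B) = 4*B²/(-4 + B)² (H(B) = (0 + (2*B)/(-4 + B))² = (0 + 2*B/(-4 + B))² = (2*B/(-4 + B))² = 4*B²/(-4 + B)²)
j(c, t) = -15 (j(c, t) = 3*(-5) = -15)
(-3710 + 3420)/(j(-1, 31) + H(-25)) = (-3710 + 3420)/(-15 + 4*(-25)²/(-4 - 25)²) = -290/(-15 + 4*625/(-29)²) = -290/(-15 + 4*625*(1/841)) = -290/(-15 + 2500/841) = -290/(-10115/841) = -290*(-841/10115) = 48778/2023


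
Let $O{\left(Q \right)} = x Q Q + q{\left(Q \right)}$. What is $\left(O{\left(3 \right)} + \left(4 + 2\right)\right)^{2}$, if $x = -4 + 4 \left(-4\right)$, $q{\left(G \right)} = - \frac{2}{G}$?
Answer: $\frac{274576}{9} \approx 30508.0$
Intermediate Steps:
$x = -20$ ($x = -4 - 16 = -20$)
$O{\left(Q \right)} = - 20 Q^{2} - \frac{2}{Q}$ ($O{\left(Q \right)} = - 20 Q Q - \frac{2}{Q} = - 20 Q^{2} - \frac{2}{Q}$)
$\left(O{\left(3 \right)} + \left(4 + 2\right)\right)^{2} = \left(\frac{2 \left(-1 - 10 \cdot 3^{3}\right)}{3} + \left(4 + 2\right)\right)^{2} = \left(2 \cdot \frac{1}{3} \left(-1 - 270\right) + 6\right)^{2} = \left(2 \cdot \frac{1}{3} \left(-271\right) + 6\right)^{2} = \left(- \frac{542}{3} + 6\right)^{2} = \left(- \frac{524}{3}\right)^{2} = \frac{274576}{9}$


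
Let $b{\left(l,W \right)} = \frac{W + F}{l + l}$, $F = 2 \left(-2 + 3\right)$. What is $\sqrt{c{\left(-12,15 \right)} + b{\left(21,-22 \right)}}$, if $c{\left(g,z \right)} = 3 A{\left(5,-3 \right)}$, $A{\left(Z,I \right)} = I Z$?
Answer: $\frac{i \sqrt{20055}}{21} \approx 6.7436 i$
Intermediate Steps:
$F = 2$ ($F = 2 \cdot 1 = 2$)
$b{\left(l,W \right)} = \frac{2 + W}{2 l}$ ($b{\left(l,W \right)} = \frac{W + 2}{l + l} = \frac{2 + W}{2 l}$)
$c{\left(g,z \right)} = -45$ ($c{\left(g,z \right)} = 3 \left(\left(-3\right) 5\right) = 3 \left(-15\right) = -45$)
$\sqrt{c{\left(-12,15 \right)} + b{\left(21,-22 \right)}} = \sqrt{-45 + \frac{2 - 22}{2 \cdot 21}} = \sqrt{-45 + \frac{1}{2} \cdot \frac{1}{21} \left(-20\right)} = \sqrt{-45 - \frac{10}{21}} = \sqrt{- \frac{955}{21}} = \frac{i \sqrt{20055}}{21}$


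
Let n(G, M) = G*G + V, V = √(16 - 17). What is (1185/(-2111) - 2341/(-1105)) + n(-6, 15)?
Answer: 87608006/2332655 + I ≈ 37.557 + 1.0*I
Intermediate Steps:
V = I (V = √(-1) = I ≈ 1.0*I)
n(G, M) = I + G² (n(G, M) = G*G + I = G² + I = I + G²)
(1185/(-2111) - 2341/(-1105)) + n(-6, 15) = (1185/(-2111) - 2341/(-1105)) + (I + (-6)²) = (1185*(-1/2111) - 2341*(-1/1105)) + (I + 36) = (-1185/2111 + 2341/1105) + (36 + I) = 3632426/2332655 + (36 + I) = 87608006/2332655 + I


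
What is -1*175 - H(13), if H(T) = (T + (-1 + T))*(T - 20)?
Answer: 0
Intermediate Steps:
H(T) = (-1 + 2*T)*(-20 + T)
-1*175 - H(13) = -1*175 - (20 - 41*13 + 2*13²) = -175 - (20 - 533 + 2*169) = -175 - (20 - 533 + 338) = -175 - 1*(-175) = -175 + 175 = 0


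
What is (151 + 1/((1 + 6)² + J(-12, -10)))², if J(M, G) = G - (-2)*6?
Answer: 59320804/2601 ≈ 22807.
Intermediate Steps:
J(M, G) = 12 + G (J(M, G) = G - 1*(-12) = G + 12 = 12 + G)
(151 + 1/((1 + 6)² + J(-12, -10)))² = (151 + 1/((1 + 6)² + (12 - 10)))² = (151 + 1/(7² + 2))² = (151 + 1/(49 + 2))² = (151 + 1/51)² = (7702/51)² = 59320804/2601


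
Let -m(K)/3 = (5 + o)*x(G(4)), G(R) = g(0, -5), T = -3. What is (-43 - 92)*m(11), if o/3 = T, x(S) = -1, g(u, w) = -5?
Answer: 1620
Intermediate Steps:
G(R) = -5
o = -9 (o = 3*(-3) = -9)
m(K) = -12 (m(K) = -3*(5 - 9)*(-1) = -(-12)*(-1) = -3*4 = -12)
(-43 - 92)*m(11) = (-43 - 92)*(-12) = -135*(-12) = 1620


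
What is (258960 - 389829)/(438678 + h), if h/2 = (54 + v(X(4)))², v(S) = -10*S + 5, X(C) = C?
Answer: -130869/439400 ≈ -0.29784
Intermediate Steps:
v(S) = 5 - 10*S
h = 722 (h = 2*(54 + (5 - 10*4))² = 2*(54 + (5 - 40))² = 2*(54 - 35)² = 2*19² = 2*361 = 722)
(258960 - 389829)/(438678 + h) = (258960 - 389829)/(438678 + 722) = -130869/439400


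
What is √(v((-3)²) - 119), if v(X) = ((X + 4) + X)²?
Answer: √365 ≈ 19.105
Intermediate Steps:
v(X) = (4 + 2*X)² (v(X) = ((4 + X) + X)² = (4 + 2*X)²)
√(v((-3)²) - 119) = √(4*(2 + (-3)²)² - 119) = √(4*(2 + 9)² - 119) = √(4*11² - 119) = √(4*121 - 119) = √(484 - 119) = √365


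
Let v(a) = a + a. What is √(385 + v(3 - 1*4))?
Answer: √383 ≈ 19.570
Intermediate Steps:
v(a) = 2*a
√(385 + v(3 - 1*4)) = √(385 + 2*(3 - 1*4)) = √(385 + 2*(3 - 4)) = √(385 + 2*(-1)) = √(385 - 2) = √383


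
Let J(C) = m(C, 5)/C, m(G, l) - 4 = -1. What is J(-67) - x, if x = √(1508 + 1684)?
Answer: -3/67 - 2*√798 ≈ -56.543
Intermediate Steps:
m(G, l) = 3 (m(G, l) = 4 - 1 = 3)
x = 2*√798 (x = √3192 = 2*√798 ≈ 56.498)
J(C) = 3/C
J(-67) - x = 3/(-67) - 2*√798 = 3*(-1/67) - 2*√798 = -3/67 - 2*√798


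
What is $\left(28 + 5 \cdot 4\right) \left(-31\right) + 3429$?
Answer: $1941$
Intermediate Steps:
$\left(28 + 5 \cdot 4\right) \left(-31\right) + 3429 = \left(28 + 20\right) \left(-31\right) + 3429 = 48 \left(-31\right) + 3429 = -1488 + 3429 = 1941$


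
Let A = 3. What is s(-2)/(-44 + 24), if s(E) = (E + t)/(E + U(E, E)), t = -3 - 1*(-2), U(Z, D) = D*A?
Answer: -3/160 ≈ -0.018750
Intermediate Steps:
U(Z, D) = 3*D (U(Z, D) = D*3 = 3*D)
t = -1 (t = -3 + 2 = -1)
s(E) = (-1 + E)/(4*E) (s(E) = (E - 1)/(E + 3*E) = (-1 + E)/((4*E)) = (-1 + E)*(1/(4*E)) = (-1 + E)/(4*E))
s(-2)/(-44 + 24) = ((¼)*(-1 - 2)/(-2))/(-44 + 24) = ((¼)*(-½)*(-3))/(-20) = (3/8)*(-1/20) = -3/160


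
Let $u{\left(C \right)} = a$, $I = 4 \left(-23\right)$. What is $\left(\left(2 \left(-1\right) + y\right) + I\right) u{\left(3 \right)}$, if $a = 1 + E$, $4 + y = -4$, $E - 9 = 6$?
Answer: $-1632$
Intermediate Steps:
$E = 15$ ($E = 9 + 6 = 15$)
$y = -8$ ($y = -4 - 4 = -8$)
$a = 16$ ($a = 1 + 15 = 16$)
$I = -92$
$u{\left(C \right)} = 16$
$\left(\left(2 \left(-1\right) + y\right) + I\right) u{\left(3 \right)} = \left(\left(2 \left(-1\right) - 8\right) - 92\right) 16 = \left(\left(-2 - 8\right) - 92\right) 16 = \left(-10 - 92\right) 16 = \left(-102\right) 16 = -1632$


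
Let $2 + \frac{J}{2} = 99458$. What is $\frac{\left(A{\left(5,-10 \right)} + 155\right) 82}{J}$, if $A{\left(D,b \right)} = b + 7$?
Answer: $\frac{779}{12432} \approx 0.062661$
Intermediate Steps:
$J = 198912$ ($J = -4 + 2 \cdot 99458 = -4 + 198916 = 198912$)
$A{\left(D,b \right)} = 7 + b$
$\frac{\left(A{\left(5,-10 \right)} + 155\right) 82}{J} = \frac{\left(\left(7 - 10\right) + 155\right) 82}{198912} = \left(-3 + 155\right) 82 \cdot \frac{1}{198912} = 152 \cdot 82 \cdot \frac{1}{198912} = 12464 \cdot \frac{1}{198912} = \frac{779}{12432}$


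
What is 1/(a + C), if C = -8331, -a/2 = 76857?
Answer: -1/162045 ≈ -6.1711e-6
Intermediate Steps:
a = -153714 (a = -2*76857 = -153714)
1/(a + C) = 1/(-153714 - 8331) = 1/(-162045) = -1/162045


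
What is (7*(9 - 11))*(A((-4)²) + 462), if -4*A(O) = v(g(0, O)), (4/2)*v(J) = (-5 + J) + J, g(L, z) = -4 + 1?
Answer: -25949/4 ≈ -6487.3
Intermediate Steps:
g(L, z) = -3
v(J) = -5/2 + J (v(J) = ((-5 + J) + J)/2 = (-5 + 2*J)/2 = -5/2 + J)
A(O) = 11/8 (A(O) = -(-5/2 - 3)/4 = -¼*(-11/2) = 11/8)
(7*(9 - 11))*(A((-4)²) + 462) = (7*(9 - 11))*(11/8 + 462) = (7*(-2))*(3707/8) = -14*3707/8 = -25949/4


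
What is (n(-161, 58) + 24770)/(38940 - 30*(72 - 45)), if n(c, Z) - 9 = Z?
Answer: 8279/12710 ≈ 0.65138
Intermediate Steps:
n(c, Z) = 9 + Z
(n(-161, 58) + 24770)/(38940 - 30*(72 - 45)) = ((9 + 58) + 24770)/(38940 - 30*(72 - 45)) = (67 + 24770)/(38940 - 30*27) = 24837/(38940 - 810) = 24837/38130 = 24837*(1/38130) = 8279/12710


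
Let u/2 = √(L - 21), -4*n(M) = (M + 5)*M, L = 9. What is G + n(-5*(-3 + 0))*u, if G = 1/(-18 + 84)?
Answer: 1/66 - 300*I*√3 ≈ 0.015152 - 519.62*I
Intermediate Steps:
n(M) = -M*(5 + M)/4 (n(M) = -(M + 5)*M/4 = -(5 + M)*M/4 = -M*(5 + M)/4)
u = 4*I*√3 (u = 2*√(9 - 21) = 2*√(-12) = 2*(2*I*√3) = 4*I*√3 ≈ 6.9282*I)
G = 1/66 ≈ 0.015152
G + n(-5*(-3 + 0))*u = 1/66 + (-(-5*(-3 + 0))*(5 - 5*(-3 + 0))/4)*(4*I*√3) = 1/66 + (-(-5*(-3))*(5 - 5*(-3))/4)*(4*I*√3) = 1/66 + (-¼*15*(5 + 15))*(4*I*√3) = 1/66 + (-¼*15*20)*(4*I*√3) = 1/66 - 300*I*√3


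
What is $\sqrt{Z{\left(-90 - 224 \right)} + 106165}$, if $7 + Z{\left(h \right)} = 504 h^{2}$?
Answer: $\sqrt{49798542} \approx 7056.8$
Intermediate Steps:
$Z{\left(h \right)} = -7 + 504 h^{2}$
$\sqrt{Z{\left(-90 - 224 \right)} + 106165} = \sqrt{\left(-7 + 504 \left(-90 - 224\right)^{2}\right) + 106165} = \sqrt{\left(-7 + 504 \left(-314\right)^{2}\right) + 106165} = \sqrt{\left(-7 + 504 \cdot 98596\right) + 106165} = \sqrt{\left(-7 + 49692384\right) + 106165} = \sqrt{49692377 + 106165} = \sqrt{49798542}$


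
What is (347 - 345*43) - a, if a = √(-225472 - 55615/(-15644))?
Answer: -14488 - I*√13794990088583/7822 ≈ -14488.0 - 474.83*I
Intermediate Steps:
a = I*√13794990088583/7822 (a = √(-225472 - 55615*(-1/15644)) = √(-225472 + 55615/15644) = √(-3527228353/15644) = I*√13794990088583/7822 ≈ 474.83*I)
(347 - 345*43) - a = (347 - 345*43) - I*√13794990088583/7822 = (347 - 14835) - I*√13794990088583/7822 = -14488 - I*√13794990088583/7822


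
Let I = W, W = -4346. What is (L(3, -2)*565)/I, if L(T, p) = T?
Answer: -1695/4346 ≈ -0.39001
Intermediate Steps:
I = -4346
(L(3, -2)*565)/I = (3*565)/(-4346) = 1695*(-1/4346) = -1695/4346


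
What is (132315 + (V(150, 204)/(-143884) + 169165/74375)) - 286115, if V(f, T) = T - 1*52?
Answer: -82292338083407/535068625 ≈ -1.5380e+5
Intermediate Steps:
V(f, T) = -52 + T (V(f, T) = T - 52 = -52 + T)
(132315 + (V(150, 204)/(-143884) + 169165/74375)) - 286115 = (132315 + ((-52 + 204)/(-143884) + 169165/74375)) - 286115 = (132315 + (152*(-1/143884) + 169165*(1/74375))) - 286115 = (132315 + (-38/35971 + 33833/14875)) - 286115 = (132315 + 1216441593/535068625) - 286115 = 70798821558468/535068625 - 286115 = -82292338083407/535068625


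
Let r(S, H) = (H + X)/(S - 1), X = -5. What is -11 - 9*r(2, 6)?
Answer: -20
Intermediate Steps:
r(S, H) = (-5 + H)/(-1 + S) (r(S, H) = (H - 5)/(S - 1) = (-5 + H)/(-1 + S))
-11 - 9*r(2, 6) = -11 - 9*(-5 + 6)/(-1 + 2) = -11 - 9/1 = -11 - 9 = -20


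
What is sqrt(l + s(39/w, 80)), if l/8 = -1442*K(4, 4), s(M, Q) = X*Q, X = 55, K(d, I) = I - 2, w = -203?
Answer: 4*I*sqrt(1167) ≈ 136.65*I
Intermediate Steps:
K(d, I) = -2 + I
s(M, Q) = 55*Q
l = -23072 (l = 8*(-1442*(-2 + 4)) = 8*(-1442*2) = 8*(-2884) = -23072)
sqrt(l + s(39/w, 80)) = sqrt(-23072 + 55*80) = sqrt(-23072 + 4400) = sqrt(-18672) = 4*I*sqrt(1167)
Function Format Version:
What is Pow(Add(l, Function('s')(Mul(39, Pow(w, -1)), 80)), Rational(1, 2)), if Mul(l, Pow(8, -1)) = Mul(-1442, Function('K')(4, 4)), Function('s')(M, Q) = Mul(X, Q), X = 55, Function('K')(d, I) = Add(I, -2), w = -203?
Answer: Mul(4, I, Pow(1167, Rational(1, 2))) ≈ Mul(136.65, I)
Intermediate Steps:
Function('K')(d, I) = Add(-2, I)
Function('s')(M, Q) = Mul(55, Q)
l = -23072 (l = Mul(8, Mul(-1442, Add(-2, 4))) = Mul(8, Mul(-1442, 2)) = Mul(8, -2884) = -23072)
Pow(Add(l, Function('s')(Mul(39, Pow(w, -1)), 80)), Rational(1, 2)) = Pow(Add(-23072, Mul(55, 80)), Rational(1, 2)) = Pow(Add(-23072, 4400), Rational(1, 2)) = Pow(-18672, Rational(1, 2)) = Mul(4, I, Pow(1167, Rational(1, 2)))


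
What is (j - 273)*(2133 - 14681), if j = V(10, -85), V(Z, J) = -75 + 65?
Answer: 3551084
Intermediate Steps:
V(Z, J) = -10
j = -10
(j - 273)*(2133 - 14681) = (-10 - 273)*(2133 - 14681) = -283*(-12548) = 3551084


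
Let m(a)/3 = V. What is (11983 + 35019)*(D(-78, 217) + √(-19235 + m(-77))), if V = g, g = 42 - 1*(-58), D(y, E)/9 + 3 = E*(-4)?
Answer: -368448678 + 47002*I*√18935 ≈ -3.6845e+8 + 6.4677e+6*I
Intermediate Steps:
D(y, E) = -27 - 36*E (D(y, E) = -27 + 9*(E*(-4)) = -27 + 9*(-4*E) = -27 - 36*E)
g = 100 (g = 42 + 58 = 100)
V = 100
m(a) = 300 (m(a) = 3*100 = 300)
(11983 + 35019)*(D(-78, 217) + √(-19235 + m(-77))) = (11983 + 35019)*((-27 - 36*217) + √(-19235 + 300)) = 47002*((-27 - 7812) + √(-18935)) = 47002*(-7839 + I*√18935) = -368448678 + 47002*I*√18935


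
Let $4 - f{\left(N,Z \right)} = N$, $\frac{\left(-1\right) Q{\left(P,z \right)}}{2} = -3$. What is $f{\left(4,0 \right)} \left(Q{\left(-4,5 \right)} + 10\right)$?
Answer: $0$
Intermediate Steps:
$Q{\left(P,z \right)} = 6$ ($Q{\left(P,z \right)} = \left(-2\right) \left(-3\right) = 6$)
$f{\left(N,Z \right)} = 4 - N$
$f{\left(4,0 \right)} \left(Q{\left(-4,5 \right)} + 10\right) = \left(4 - 4\right) \left(6 + 10\right) = \left(4 - 4\right) 16 = 0 \cdot 16 = 0$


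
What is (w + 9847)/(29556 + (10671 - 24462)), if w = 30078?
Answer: 7985/3153 ≈ 2.5325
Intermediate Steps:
(w + 9847)/(29556 + (10671 - 24462)) = (30078 + 9847)/(29556 + (10671 - 24462)) = 39925/(29556 - 13791) = 39925/15765 = 39925*(1/15765) = 7985/3153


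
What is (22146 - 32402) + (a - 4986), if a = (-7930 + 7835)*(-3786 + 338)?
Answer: 312318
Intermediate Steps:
a = 327560 (a = -95*(-3448) = 327560)
(22146 - 32402) + (a - 4986) = (22146 - 32402) + (327560 - 4986) = -10256 + 322574 = 312318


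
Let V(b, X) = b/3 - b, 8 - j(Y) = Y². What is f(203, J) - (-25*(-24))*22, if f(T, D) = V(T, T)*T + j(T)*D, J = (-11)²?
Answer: -15077981/3 ≈ -5.0260e+6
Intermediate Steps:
J = 121
j(Y) = 8 - Y²
V(b, X) = -2*b/3 (V(b, X) = b*(⅓) - b = b/3 - b = -2*b/3)
f(T, D) = -2*T²/3 + D*(8 - T²) (f(T, D) = (-2*T/3)*T + (8 - T²)*D = -2*T²/3 + D*(8 - T²))
f(203, J) - (-25*(-24))*22 = (8*121 - ⅔*203² - 1*121*203²) - (-25*(-24))*22 = (968 - ⅔*41209 - 1*121*41209) - 600*22 = (968 - 82418/3 - 4986289) - 1*13200 = -15038381/3 - 13200 = -15077981/3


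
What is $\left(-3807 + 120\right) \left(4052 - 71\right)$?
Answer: $-14677947$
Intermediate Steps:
$\left(-3807 + 120\right) \left(4052 - 71\right) = - 3687 \left(4052 + \left(-1868 + 1797\right)\right) = - 3687 \left(4052 - 71\right) = \left(-3687\right) 3981 = -14677947$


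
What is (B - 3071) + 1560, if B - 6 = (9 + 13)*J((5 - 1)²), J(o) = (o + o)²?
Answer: 21023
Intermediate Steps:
J(o) = 4*o² (J(o) = (2*o)² = 4*o²)
B = 22534 (B = 6 + (9 + 13)*(4*((5 - 1)²)²) = 6 + 22*(4*(4²)²) = 6 + 22*(4*16²) = 6 + 22*(4*256) = 6 + 22*1024 = 6 + 22528 = 22534)
(B - 3071) + 1560 = (22534 - 3071) + 1560 = 19463 + 1560 = 21023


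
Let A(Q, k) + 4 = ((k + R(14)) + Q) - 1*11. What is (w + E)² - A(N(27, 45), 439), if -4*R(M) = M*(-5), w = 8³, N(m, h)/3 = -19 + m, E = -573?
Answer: 6511/2 ≈ 3255.5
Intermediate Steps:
N(m, h) = -57 + 3*m (N(m, h) = 3*(-19 + m) = -57 + 3*m)
w = 512
R(M) = 5*M/4 (R(M) = -M*(-5)/4 = -(-5)*M/4 = 5*M/4)
A(Q, k) = 5/2 + Q + k (A(Q, k) = -4 + (((k + (5/4)*14) + Q) - 1*11) = -4 + (((k + 35/2) + Q) - 11) = -4 + (((35/2 + k) + Q) - 11) = -4 + ((35/2 + Q + k) - 11) = -4 + (13/2 + Q + k) = 5/2 + Q + k)
(w + E)² - A(N(27, 45), 439) = (512 - 573)² - (5/2 + (-57 + 3*27) + 439) = (-61)² - (5/2 + (-57 + 81) + 439) = 3721 - (5/2 + 24 + 439) = 3721 - 1*931/2 = 3721 - 931/2 = 6511/2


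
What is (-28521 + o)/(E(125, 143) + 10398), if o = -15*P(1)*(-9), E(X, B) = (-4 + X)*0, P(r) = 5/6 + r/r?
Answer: -18849/6932 ≈ -2.7191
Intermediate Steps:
P(r) = 11/6 (P(r) = 5*(⅙) + 1 = ⅚ + 1 = 11/6)
E(X, B) = 0
o = 495/2 (o = -15*11/6*(-9) = -55/2*(-9) = 495/2 ≈ 247.50)
(-28521 + o)/(E(125, 143) + 10398) = (-28521 + 495/2)/(0 + 10398) = -56547/2/10398 = -56547/2*1/10398 = -18849/6932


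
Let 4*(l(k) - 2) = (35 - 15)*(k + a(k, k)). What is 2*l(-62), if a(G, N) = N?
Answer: -1236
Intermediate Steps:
l(k) = 2 + 10*k (l(k) = 2 + ((35 - 15)*(k + k))/4 = 2 + (20*(2*k))/4 = 2 + (40*k)/4 = 2 + 10*k)
2*l(-62) = 2*(2 + 10*(-62)) = 2*(2 - 620) = 2*(-618) = -1236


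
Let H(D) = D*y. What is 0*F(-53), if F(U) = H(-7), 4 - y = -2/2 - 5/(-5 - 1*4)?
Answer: 0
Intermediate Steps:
y = 40/9 (y = 4 - (-2/2 - 5/(-5 - 1*4)) = 4 - (-2*1/2 - 5/(-5 - 4)) = 4 - (-1 - 5/(-9)) = 4 - (-1 - 5*(-1/9)) = 4 - (-1 + 5/9) = 4 - 1*(-4/9) = 4 + 4/9 = 40/9 ≈ 4.4444)
H(D) = 40*D/9 (H(D) = D*(40/9) = 40*D/9)
F(U) = -280/9 (F(U) = (40/9)*(-7) = -280/9)
0*F(-53) = 0*(-280/9) = 0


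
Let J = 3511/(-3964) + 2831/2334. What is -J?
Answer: -1513705/4625988 ≈ -0.32722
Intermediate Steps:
J = 1513705/4625988 (J = 3511*(-1/3964) + 2831*(1/2334) = -3511/3964 + 2831/2334 = 1513705/4625988 ≈ 0.32722)
-J = -1*1513705/4625988 = -1513705/4625988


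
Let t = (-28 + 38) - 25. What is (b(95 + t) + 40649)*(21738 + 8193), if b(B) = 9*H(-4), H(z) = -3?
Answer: 1215857082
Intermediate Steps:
t = -15 (t = 10 - 25 = -15)
b(B) = -27 (b(B) = 9*(-3) = -27)
(b(95 + t) + 40649)*(21738 + 8193) = (-27 + 40649)*(21738 + 8193) = 40622*29931 = 1215857082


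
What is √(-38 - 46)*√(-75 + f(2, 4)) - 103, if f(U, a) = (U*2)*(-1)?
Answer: -103 - 2*√1659 ≈ -184.46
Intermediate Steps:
f(U, a) = -2*U (f(U, a) = (2*U)*(-1) = -2*U)
√(-38 - 46)*√(-75 + f(2, 4)) - 103 = √(-38 - 46)*√(-75 - 2*2) - 103 = √(-84)*√(-75 - 4) - 103 = (2*I*√21)*√(-79) - 103 = (2*I*√21)*(I*√79) - 103 = -2*√1659 - 103 = -103 - 2*√1659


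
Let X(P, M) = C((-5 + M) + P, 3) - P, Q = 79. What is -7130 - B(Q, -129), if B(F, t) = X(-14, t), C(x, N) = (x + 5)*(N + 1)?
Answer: -6572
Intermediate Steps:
C(x, N) = (1 + N)*(5 + x) (C(x, N) = (5 + x)*(1 + N) = (1 + N)*(5 + x))
X(P, M) = 3*P + 4*M (X(P, M) = (5 + ((-5 + M) + P) + 5*3 + 3*((-5 + M) + P)) - P = (5 + (-5 + M + P) + 15 + 3*(-5 + M + P)) - P = (5 + (-5 + M + P) + 15 + (-15 + 3*M + 3*P)) - P = (4*M + 4*P) - P = 3*P + 4*M)
B(F, t) = -42 + 4*t (B(F, t) = 3*(-14) + 4*t = -42 + 4*t)
-7130 - B(Q, -129) = -7130 - (-42 + 4*(-129)) = -7130 - (-42 - 516) = -7130 - 1*(-558) = -7130 + 558 = -6572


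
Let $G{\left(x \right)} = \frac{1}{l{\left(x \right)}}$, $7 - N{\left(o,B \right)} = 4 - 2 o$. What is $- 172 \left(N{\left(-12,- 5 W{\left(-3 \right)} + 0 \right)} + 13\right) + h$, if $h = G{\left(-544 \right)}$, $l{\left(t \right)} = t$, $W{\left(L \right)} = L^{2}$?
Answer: $\frac{748543}{544} \approx 1376.0$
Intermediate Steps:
$N{\left(o,B \right)} = 3 + 2 o$ ($N{\left(o,B \right)} = 7 - \left(4 - 2 o\right) = 7 + \left(-4 + 2 o\right) = 3 + 2 o$)
$G{\left(x \right)} = \frac{1}{x}$
$h = - \frac{1}{544}$ ($h = \frac{1}{-544} = - \frac{1}{544} \approx -0.0018382$)
$- 172 \left(N{\left(-12,- 5 W{\left(-3 \right)} + 0 \right)} + 13\right) + h = - 172 \left(\left(3 + 2 \left(-12\right)\right) + 13\right) - \frac{1}{544} = - 172 \left(\left(3 - 24\right) + 13\right) - \frac{1}{544} = - 172 \left(-21 + 13\right) - \frac{1}{544} = \left(-172\right) \left(-8\right) - \frac{1}{544} = 1376 - \frac{1}{544} = \frac{748543}{544}$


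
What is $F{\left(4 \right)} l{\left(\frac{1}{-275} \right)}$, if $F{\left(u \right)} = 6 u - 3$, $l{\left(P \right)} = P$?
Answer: $- \frac{21}{275} \approx -0.076364$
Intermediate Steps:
$F{\left(u \right)} = -3 + 6 u$
$F{\left(4 \right)} l{\left(\frac{1}{-275} \right)} = \frac{-3 + 6 \cdot 4}{-275} = \left(-3 + 24\right) \left(- \frac{1}{275}\right) = 21 \left(- \frac{1}{275}\right) = - \frac{21}{275}$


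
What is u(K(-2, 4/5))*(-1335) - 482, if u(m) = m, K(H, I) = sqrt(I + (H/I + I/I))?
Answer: -482 - 267*I*sqrt(70)/2 ≈ -482.0 - 1116.9*I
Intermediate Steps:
K(H, I) = sqrt(1 + I + H/I) (K(H, I) = sqrt(I + (H/I + 1)) = sqrt(I + (1 + H/I)) = sqrt(1 + I + H/I))
u(K(-2, 4/5))*(-1335) - 482 = sqrt(1 + 4/5 - 2/(4/5))*(-1335) - 482 = sqrt(1 + 4*(1/5) - 2/(4*(1/5)))*(-1335) - 482 = sqrt(1 + 4/5 - 2/4/5)*(-1335) - 482 = sqrt(1 + 4/5 - 2*5/4)*(-1335) - 482 = sqrt(1 + 4/5 - 5/2)*(-1335) - 482 = sqrt(-7/10)*(-1335) - 482 = (I*sqrt(70)/10)*(-1335) - 482 = -267*I*sqrt(70)/2 - 482 = -482 - 267*I*sqrt(70)/2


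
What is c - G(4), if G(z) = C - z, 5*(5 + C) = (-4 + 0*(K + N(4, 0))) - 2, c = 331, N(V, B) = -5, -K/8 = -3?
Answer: 1706/5 ≈ 341.20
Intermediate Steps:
K = 24 (K = -8*(-3) = 24)
C = -31/5 (C = -5 + ((-4 + 0*(24 - 5)) - 2)/5 = -5 + ((-4 + 0*19) - 2)/5 = -5 + ((-4 + 0) - 2)/5 = -5 + (-4 - 2)/5 = -5 + (1/5)*(-6) = -5 - 6/5 = -31/5 ≈ -6.2000)
G(z) = -31/5 - z
c - G(4) = 331 - (-31/5 - 1*4) = 331 - (-31/5 - 4) = 331 - 1*(-51/5) = 331 + 51/5 = 1706/5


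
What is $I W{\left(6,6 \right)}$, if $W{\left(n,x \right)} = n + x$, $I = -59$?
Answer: $-708$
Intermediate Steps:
$I W{\left(6,6 \right)} = - 59 \left(6 + 6\right) = \left(-59\right) 12 = -708$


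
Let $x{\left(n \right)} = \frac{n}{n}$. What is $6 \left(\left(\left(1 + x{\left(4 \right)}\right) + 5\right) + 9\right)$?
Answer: $96$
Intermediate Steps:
$x{\left(n \right)} = 1$
$6 \left(\left(\left(1 + x{\left(4 \right)}\right) + 5\right) + 9\right) = 6 \left(\left(\left(1 + 1\right) + 5\right) + 9\right) = 6 \left(\left(2 + 5\right) + 9\right) = 6 \left(7 + 9\right) = 6 \cdot 16 = 96$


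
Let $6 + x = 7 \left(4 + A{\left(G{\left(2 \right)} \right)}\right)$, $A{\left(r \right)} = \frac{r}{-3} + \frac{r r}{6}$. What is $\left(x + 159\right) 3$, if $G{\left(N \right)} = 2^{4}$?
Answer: $1327$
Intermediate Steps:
$G{\left(N \right)} = 16$
$A{\left(r \right)} = - \frac{r}{3} + \frac{r^{2}}{6}$ ($A{\left(r \right)} = r \left(- \frac{1}{3}\right) + r^{2} \cdot \frac{1}{6} = - \frac{r}{3} + \frac{r^{2}}{6}$)
$x = \frac{850}{3}$ ($x = -6 + 7 \left(4 + \frac{1}{6} \cdot 16 \left(-2 + 16\right)\right) = -6 + 7 \left(4 + \frac{1}{6} \cdot 16 \cdot 14\right) = -6 + 7 \left(4 + \frac{112}{3}\right) = -6 + 7 \cdot \frac{124}{3} = -6 + \frac{868}{3} = \frac{850}{3} \approx 283.33$)
$\left(x + 159\right) 3 = \left(\frac{850}{3} + 159\right) 3 = \frac{1327}{3} \cdot 3 = 1327$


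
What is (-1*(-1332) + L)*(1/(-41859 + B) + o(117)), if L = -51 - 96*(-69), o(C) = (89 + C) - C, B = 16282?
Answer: 17994562560/25577 ≈ 7.0355e+5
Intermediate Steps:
o(C) = 89
L = 6573 (L = -51 + 6624 = 6573)
(-1*(-1332) + L)*(1/(-41859 + B) + o(117)) = (-1*(-1332) + 6573)*(1/(-41859 + 16282) + 89) = (1332 + 6573)*(1/(-25577) + 89) = 7905*(-1/25577 + 89) = 7905*(2276352/25577) = 17994562560/25577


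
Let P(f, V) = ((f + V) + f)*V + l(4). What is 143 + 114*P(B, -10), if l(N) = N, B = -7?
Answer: 27959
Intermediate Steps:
P(f, V) = 4 + V*(V + 2*f) (P(f, V) = ((f + V) + f)*V + 4 = ((V + f) + f)*V + 4 = (V + 2*f)*V + 4 = V*(V + 2*f) + 4 = 4 + V*(V + 2*f))
143 + 114*P(B, -10) = 143 + 114*(4 + (-10)² + 2*(-10)*(-7)) = 143 + 114*(4 + 100 + 140) = 143 + 114*244 = 143 + 27816 = 27959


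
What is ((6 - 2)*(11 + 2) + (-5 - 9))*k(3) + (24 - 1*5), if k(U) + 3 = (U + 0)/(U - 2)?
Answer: 19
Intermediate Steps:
k(U) = -3 + U/(-2 + U) (k(U) = -3 + (U + 0)/(U - 2) = -3 + U/(-2 + U))
((6 - 2)*(11 + 2) + (-5 - 9))*k(3) + (24 - 1*5) = ((6 - 2)*(11 + 2) + (-5 - 9))*(2*(3 - 1*3)/(-2 + 3)) + (24 - 1*5) = (4*13 - 14)*(2*(3 - 3)/1) + (24 - 5) = (52 - 14)*(2*1*0) + 19 = 38*0 + 19 = 0 + 19 = 19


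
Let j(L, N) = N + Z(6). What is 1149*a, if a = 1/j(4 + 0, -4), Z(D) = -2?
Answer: -383/2 ≈ -191.50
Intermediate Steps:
j(L, N) = -2 + N (j(L, N) = N - 2 = -2 + N)
a = -⅙ (a = 1/(-2 - 4) = 1/(-6) = -⅙ ≈ -0.16667)
1149*a = 1149*(-⅙) = -383/2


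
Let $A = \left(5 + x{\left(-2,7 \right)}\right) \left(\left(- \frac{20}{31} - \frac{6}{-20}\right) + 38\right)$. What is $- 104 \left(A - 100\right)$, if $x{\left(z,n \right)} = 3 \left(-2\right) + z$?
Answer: $\frac{3432988}{155} \approx 22148.0$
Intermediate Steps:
$x{\left(z,n \right)} = -6 + z$
$A = - \frac{35019}{310}$ ($A = \left(5 - 8\right) \left(\left(- \frac{20}{31} - \frac{6}{-20}\right) + 38\right) = \left(5 - 8\right) \left(\left(\left(-20\right) \frac{1}{31} - - \frac{3}{10}\right) + 38\right) = - 3 \left(\left(- \frac{20}{31} + \frac{3}{10}\right) + 38\right) = - 3 \left(- \frac{107}{310} + 38\right) = \left(-3\right) \frac{11673}{310} = - \frac{35019}{310} \approx -112.96$)
$- 104 \left(A - 100\right) = - 104 \left(- \frac{35019}{310} - 100\right) = \left(-104\right) \left(- \frac{66019}{310}\right) = \frac{3432988}{155}$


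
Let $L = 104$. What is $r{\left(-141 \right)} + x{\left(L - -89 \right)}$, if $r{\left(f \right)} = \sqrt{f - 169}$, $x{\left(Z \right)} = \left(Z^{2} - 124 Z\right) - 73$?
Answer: $13244 + i \sqrt{310} \approx 13244.0 + 17.607 i$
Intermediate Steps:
$x{\left(Z \right)} = -73 + Z^{2} - 124 Z$
$r{\left(f \right)} = \sqrt{-169 + f}$
$r{\left(-141 \right)} + x{\left(L - -89 \right)} = \sqrt{-169 - 141} - \left(73 - \left(104 - -89\right)^{2} + 124 \left(104 - -89\right)\right) = \sqrt{-310} - \left(73 - \left(104 + 89\right)^{2} + 124 \left(104 + 89\right)\right) = i \sqrt{310} - \left(24005 - 37249\right) = i \sqrt{310} - -13244 = i \sqrt{310} + 13244 = 13244 + i \sqrt{310}$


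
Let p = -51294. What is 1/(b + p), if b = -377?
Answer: -1/51671 ≈ -1.9353e-5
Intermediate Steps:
1/(b + p) = 1/(-377 - 51294) = 1/(-51671) = -1/51671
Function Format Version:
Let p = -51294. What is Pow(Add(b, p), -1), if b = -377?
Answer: Rational(-1, 51671) ≈ -1.9353e-5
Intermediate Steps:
Pow(Add(b, p), -1) = Pow(Add(-377, -51294), -1) = Pow(-51671, -1) = Rational(-1, 51671)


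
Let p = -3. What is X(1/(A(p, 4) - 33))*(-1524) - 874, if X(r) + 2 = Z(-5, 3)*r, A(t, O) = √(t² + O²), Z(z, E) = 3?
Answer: 16361/7 ≈ 2337.3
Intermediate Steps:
A(t, O) = √(O² + t²)
X(r) = -2 + 3*r
X(1/(A(p, 4) - 33))*(-1524) - 874 = (-2 + 3/(√(4² + (-3)²) - 33))*(-1524) - 874 = (-2 + 3/(√(16 + 9) - 33))*(-1524) - 874 = (-2 + 3/(√25 - 33))*(-1524) - 874 = (-2 + 3/(5 - 33))*(-1524) - 874 = (-2 + 3/(-28))*(-1524) - 874 = (-2 + 3*(-1/28))*(-1524) - 874 = (-2 - 3/28)*(-1524) - 874 = -59/28*(-1524) - 874 = 22479/7 - 874 = 16361/7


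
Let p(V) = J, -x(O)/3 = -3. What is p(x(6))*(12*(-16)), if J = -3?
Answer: 576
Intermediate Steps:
x(O) = 9 (x(O) = -3*(-3) = 9)
p(V) = -3
p(x(6))*(12*(-16)) = -36*(-16) = -3*(-192) = 576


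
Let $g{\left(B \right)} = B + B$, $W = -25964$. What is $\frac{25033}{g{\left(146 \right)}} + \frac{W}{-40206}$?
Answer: $\frac{507029143}{5870076} \approx 86.375$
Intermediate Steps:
$g{\left(B \right)} = 2 B$
$\frac{25033}{g{\left(146 \right)}} + \frac{W}{-40206} = \frac{25033}{2 \cdot 146} - \frac{25964}{-40206} = \frac{25033}{292} - - \frac{12982}{20103} = 25033 \cdot \frac{1}{292} + \frac{12982}{20103} = \frac{25033}{292} + \frac{12982}{20103} = \frac{507029143}{5870076}$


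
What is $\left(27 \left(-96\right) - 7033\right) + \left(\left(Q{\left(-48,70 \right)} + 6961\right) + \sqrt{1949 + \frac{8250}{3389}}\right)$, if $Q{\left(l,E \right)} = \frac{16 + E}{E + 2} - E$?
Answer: $- \frac{98381}{36} + \frac{\sqrt{22412849879}}{3389} \approx -2688.6$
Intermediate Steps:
$Q{\left(l,E \right)} = - E + \frac{16 + E}{2 + E}$ ($Q{\left(l,E \right)} = \frac{16 + E}{2 + E} - E = - E + \frac{16 + E}{2 + E}$)
$\left(27 \left(-96\right) - 7033\right) + \left(\left(Q{\left(-48,70 \right)} + 6961\right) + \sqrt{1949 + \frac{8250}{3389}}\right) = \left(27 \left(-96\right) - 7033\right) + \left(\left(\frac{16 - 70 - 70^{2}}{2 + 70} + 6961\right) + \sqrt{1949 + \frac{8250}{3389}}\right) = \left(-2592 - 7033\right) + \left(\left(\frac{16 - 70 - 4900}{72} + 6961\right) + \sqrt{1949 + 8250 \cdot \frac{1}{3389}}\right) = -9625 + \left(\left(\frac{16 - 70 - 4900}{72} + 6961\right) + \sqrt{1949 + \frac{8250}{3389}}\right) = -9625 + \left(\left(\frac{1}{72} \left(-4954\right) + 6961\right) + \sqrt{\frac{6613411}{3389}}\right) = -9625 + \left(\left(- \frac{2477}{36} + 6961\right) + \frac{\sqrt{22412849879}}{3389}\right) = -9625 + \left(\frac{248119}{36} + \frac{\sqrt{22412849879}}{3389}\right) = - \frac{98381}{36} + \frac{\sqrt{22412849879}}{3389}$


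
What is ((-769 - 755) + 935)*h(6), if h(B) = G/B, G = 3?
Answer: -589/2 ≈ -294.50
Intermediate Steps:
h(B) = 3/B
((-769 - 755) + 935)*h(6) = ((-769 - 755) + 935)*(3/6) = (-1524 + 935)*(3*(⅙)) = -589*½ = -589/2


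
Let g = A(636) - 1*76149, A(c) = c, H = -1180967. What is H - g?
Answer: -1105454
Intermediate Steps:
g = -75513 (g = 636 - 1*76149 = 636 - 76149 = -75513)
H - g = -1180967 - 1*(-75513) = -1180967 + 75513 = -1105454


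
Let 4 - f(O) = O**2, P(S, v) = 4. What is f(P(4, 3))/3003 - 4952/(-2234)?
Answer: 2474008/1118117 ≈ 2.2127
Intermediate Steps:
f(O) = 4 - O**2
f(P(4, 3))/3003 - 4952/(-2234) = (4 - 1*4**2)/3003 - 4952/(-2234) = (4 - 1*16)*(1/3003) - 4952*(-1/2234) = (4 - 16)*(1/3003) + 2476/1117 = -12*1/3003 + 2476/1117 = -4/1001 + 2476/1117 = 2474008/1118117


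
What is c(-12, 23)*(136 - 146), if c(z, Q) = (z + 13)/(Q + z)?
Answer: -10/11 ≈ -0.90909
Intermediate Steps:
c(z, Q) = (13 + z)/(Q + z)
c(-12, 23)*(136 - 146) = ((13 - 12)/(23 - 12))*(136 - 146) = (1/11)*(-10) = -10/11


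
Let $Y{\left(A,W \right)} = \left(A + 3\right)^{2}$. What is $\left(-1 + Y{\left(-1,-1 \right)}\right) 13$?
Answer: $39$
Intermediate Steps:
$Y{\left(A,W \right)} = \left(3 + A\right)^{2}$
$\left(-1 + Y{\left(-1,-1 \right)}\right) 13 = \left(-1 + \left(3 - 1\right)^{2}\right) 13 = \left(-1 + 2^{2}\right) 13 = \left(-1 + 4\right) 13 = 3 \cdot 13 = 39$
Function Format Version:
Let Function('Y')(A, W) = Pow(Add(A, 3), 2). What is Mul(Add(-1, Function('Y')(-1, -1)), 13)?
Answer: 39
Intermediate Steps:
Function('Y')(A, W) = Pow(Add(3, A), 2)
Mul(Add(-1, Function('Y')(-1, -1)), 13) = Mul(Add(-1, Pow(Add(3, -1), 2)), 13) = Mul(Add(-1, Pow(2, 2)), 13) = Mul(Add(-1, 4), 13) = Mul(3, 13) = 39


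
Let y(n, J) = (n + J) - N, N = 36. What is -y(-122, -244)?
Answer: 402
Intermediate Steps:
y(n, J) = -36 + J + n (y(n, J) = (n + J) - 1*36 = (J + n) - 36 = -36 + J + n)
-y(-122, -244) = -(-36 - 244 - 122) = -1*(-402) = 402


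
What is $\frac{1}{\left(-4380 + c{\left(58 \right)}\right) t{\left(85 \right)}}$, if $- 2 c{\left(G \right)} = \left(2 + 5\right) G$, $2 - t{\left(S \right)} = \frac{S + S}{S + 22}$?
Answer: $- \frac{107}{201652} \approx -0.00053062$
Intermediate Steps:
$t{\left(S \right)} = 2 - \frac{2 S}{22 + S}$ ($t{\left(S \right)} = 2 - \frac{S + S}{S + 22} = 2 - \frac{2 S}{22 + S}$)
$c{\left(G \right)} = - \frac{7 G}{2}$ ($c{\left(G \right)} = - \frac{\left(2 + 5\right) G}{2} = - \frac{7 G}{2}$)
$\frac{1}{\left(-4380 + c{\left(58 \right)}\right) t{\left(85 \right)}} = \frac{1}{\left(-4380 - 203\right) \frac{44}{22 + 85}} = \frac{1}{\left(-4380 - 203\right) \frac{44}{107}} = \frac{1}{\left(-4583\right) 44 \cdot \frac{1}{107}} = - \frac{1}{4583 \cdot \frac{44}{107}} = \left(- \frac{1}{4583}\right) \frac{107}{44} = - \frac{107}{201652}$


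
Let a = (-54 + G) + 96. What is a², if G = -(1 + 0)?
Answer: 1681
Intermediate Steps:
G = -1 (G = -1*1 = -1)
a = 41 (a = (-54 - 1) + 96 = -55 + 96 = 41)
a² = 41² = 1681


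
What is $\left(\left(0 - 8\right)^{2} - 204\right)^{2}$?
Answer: $19600$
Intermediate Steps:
$\left(\left(0 - 8\right)^{2} - 204\right)^{2} = \left(\left(-8\right)^{2} - 204\right)^{2} = \left(64 - 204\right)^{2} = \left(-140\right)^{2} = 19600$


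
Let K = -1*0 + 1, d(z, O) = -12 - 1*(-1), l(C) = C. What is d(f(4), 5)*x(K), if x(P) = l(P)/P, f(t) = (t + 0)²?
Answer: -11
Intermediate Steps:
f(t) = t²
d(z, O) = -11 (d(z, O) = -12 + 1 = -11)
K = 1 (K = 0 + 1 = 1)
x(P) = 1 (x(P) = P/P = 1)
d(f(4), 5)*x(K) = -11*1 = -11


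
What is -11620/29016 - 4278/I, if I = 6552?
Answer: -106979/101556 ≈ -1.0534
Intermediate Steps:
-11620/29016 - 4278/I = -11620/29016 - 4278/6552 = -11620*1/29016 - 4278*1/6552 = -2905/7254 - 713/1092 = -106979/101556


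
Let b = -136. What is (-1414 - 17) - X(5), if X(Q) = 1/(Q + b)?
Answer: -187460/131 ≈ -1431.0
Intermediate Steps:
X(Q) = 1/(-136 + Q) (X(Q) = 1/(Q - 136) = 1/(-136 + Q))
(-1414 - 17) - X(5) = (-1414 - 17) - 1/(-136 + 5) = -1431 - 1/(-131) = -1431 - 1*(-1/131) = -1431 + 1/131 = -187460/131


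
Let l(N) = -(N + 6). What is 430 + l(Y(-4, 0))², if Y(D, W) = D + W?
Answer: 434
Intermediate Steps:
l(N) = -6 - N (l(N) = -(6 + N) = -6 - N)
430 + l(Y(-4, 0))² = 430 + (-6 - (-4 + 0))² = 430 + (-6 - 1*(-4))² = 430 + (-6 + 4)² = 430 + (-2)² = 430 + 4 = 434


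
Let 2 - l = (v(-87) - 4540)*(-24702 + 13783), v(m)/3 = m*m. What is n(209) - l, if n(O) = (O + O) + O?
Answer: -198364848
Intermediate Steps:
n(O) = 3*O (n(O) = 2*O + O = 3*O)
v(m) = 3*m**2 (v(m) = 3*(m*m) = 3*m**2)
l = 198365475 (l = 2 - (3*(-87)**2 - 4540)*(-24702 + 13783) = 2 - (3*7569 - 4540)*(-10919) = 2 - (22707 - 4540)*(-10919) = 2 - 18167*(-10919) = 2 - 1*(-198365473) = 2 + 198365473 = 198365475)
n(209) - l = 3*209 - 1*198365475 = 627 - 198365475 = -198364848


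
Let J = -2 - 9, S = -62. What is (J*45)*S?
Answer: 30690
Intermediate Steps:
J = -11
(J*45)*S = -11*45*(-62) = -495*(-62) = 30690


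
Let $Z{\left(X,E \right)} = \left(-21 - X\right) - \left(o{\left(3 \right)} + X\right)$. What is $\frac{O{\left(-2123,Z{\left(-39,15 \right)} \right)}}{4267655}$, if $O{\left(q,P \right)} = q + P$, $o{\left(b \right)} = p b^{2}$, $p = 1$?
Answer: $- \frac{415}{853531} \approx -0.00048622$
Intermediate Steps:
$o{\left(b \right)} = b^{2}$ ($o{\left(b \right)} = 1 b^{2} = b^{2}$)
$Z{\left(X,E \right)} = -30 - 2 X$ ($Z{\left(X,E \right)} = \left(-21 - X\right) - \left(3^{2} + X\right) = \left(-21 - X\right) - \left(9 + X\right) = -30 - 2 X$)
$O{\left(q,P \right)} = P + q$
$\frac{O{\left(-2123,Z{\left(-39,15 \right)} \right)}}{4267655} = \frac{\left(-30 - -78\right) - 2123}{4267655} = \left(\left(-30 + 78\right) - 2123\right) \frac{1}{4267655} = \left(48 - 2123\right) \frac{1}{4267655} = \left(-2075\right) \frac{1}{4267655} = - \frac{415}{853531}$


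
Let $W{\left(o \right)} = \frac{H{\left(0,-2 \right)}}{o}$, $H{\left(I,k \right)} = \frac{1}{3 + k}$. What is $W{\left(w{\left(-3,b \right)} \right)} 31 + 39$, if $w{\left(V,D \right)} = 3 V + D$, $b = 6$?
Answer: $\frac{86}{3} \approx 28.667$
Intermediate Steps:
$w{\left(V,D \right)} = D + 3 V$
$W{\left(o \right)} = \frac{1}{o}$ ($W{\left(o \right)} = \frac{1}{\left(3 - 2\right) o} = \frac{1}{1 o} = 1 \frac{1}{o} = \frac{1}{o}$)
$W{\left(w{\left(-3,b \right)} \right)} 31 + 39 = \frac{1}{6 + 3 \left(-3\right)} 31 + 39 = \frac{1}{6 - 9} \cdot 31 + 39 = \frac{1}{-3} \cdot 31 + 39 = \left(- \frac{1}{3}\right) 31 + 39 = - \frac{31}{3} + 39 = \frac{86}{3}$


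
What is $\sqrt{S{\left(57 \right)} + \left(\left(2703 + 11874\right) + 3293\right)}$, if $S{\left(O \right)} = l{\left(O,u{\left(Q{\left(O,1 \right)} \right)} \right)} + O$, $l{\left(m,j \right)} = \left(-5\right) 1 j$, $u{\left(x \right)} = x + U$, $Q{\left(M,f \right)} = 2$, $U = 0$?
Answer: $\sqrt{17917} \approx 133.85$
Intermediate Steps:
$u{\left(x \right)} = x$ ($u{\left(x \right)} = x + 0 = x$)
$l{\left(m,j \right)} = - 5 j$
$S{\left(O \right)} = -10 + O$ ($S{\left(O \right)} = \left(-5\right) 2 + O = -10 + O$)
$\sqrt{S{\left(57 \right)} + \left(\left(2703 + 11874\right) + 3293\right)} = \sqrt{\left(-10 + 57\right) + \left(\left(2703 + 11874\right) + 3293\right)} = \sqrt{47 + \left(14577 + 3293\right)} = \sqrt{47 + 17870} = \sqrt{17917}$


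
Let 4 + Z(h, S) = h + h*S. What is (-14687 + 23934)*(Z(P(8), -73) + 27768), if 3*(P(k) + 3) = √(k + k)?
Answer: 257843348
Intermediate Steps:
P(k) = -3 + √2*√k/3 (P(k) = -3 + √(k + k)/3 = -3 + √(2*k)/3 = -3 + (√2*√k)/3 = -3 + √2*√k/3)
Z(h, S) = -4 + h + S*h (Z(h, S) = -4 + (h + h*S) = -4 + (h + S*h) = -4 + h + S*h)
(-14687 + 23934)*(Z(P(8), -73) + 27768) = (-14687 + 23934)*((-4 + (-3 + √2*√8/3) - 73*(-3 + √2*√8/3)) + 27768) = 9247*((-4 + (-3 + √2*(2*√2)/3) - 73*(-3 + √2*(2*√2)/3)) + 27768) = 9247*((-4 + (-3 + 4/3) - 73*(-3 + 4/3)) + 27768) = 9247*((-4 - 5/3 - 73*(-5/3)) + 27768) = 9247*((-4 - 5/3 + 365/3) + 27768) = 9247*(116 + 27768) = 9247*27884 = 257843348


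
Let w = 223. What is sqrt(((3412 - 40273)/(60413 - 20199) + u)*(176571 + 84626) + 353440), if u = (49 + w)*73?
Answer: 7*sqrt(171170123361348026)/40214 ≈ 72017.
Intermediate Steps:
u = 19856 (u = (49 + 223)*73 = 272*73 = 19856)
sqrt(((3412 - 40273)/(60413 - 20199) + u)*(176571 + 84626) + 353440) = sqrt(((3412 - 40273)/(60413 - 20199) + 19856)*(176571 + 84626) + 353440) = sqrt((-36861/40214 + 19856)*261197 + 353440) = sqrt((798452323/40214)*261197 + 353440) = sqrt(208553351410631/40214 + 353440) = sqrt(208567564646791/40214) = 7*sqrt(171170123361348026)/40214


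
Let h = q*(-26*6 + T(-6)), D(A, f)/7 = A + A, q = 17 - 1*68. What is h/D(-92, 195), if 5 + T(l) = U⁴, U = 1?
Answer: -1020/161 ≈ -6.3354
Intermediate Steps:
q = -51 (q = 17 - 68 = -51)
D(A, f) = 14*A (D(A, f) = 7*(A + A) = 7*(2*A) = 14*A)
T(l) = -4 (T(l) = -5 + 1⁴ = -5 + 1 = -4)
h = 8160 (h = -51*(-26*6 - 4) = -51*(-156 - 4) = -51*(-160) = 8160)
h/D(-92, 195) = 8160/((14*(-92))) = 8160/(-1288) = 8160*(-1/1288) = -1020/161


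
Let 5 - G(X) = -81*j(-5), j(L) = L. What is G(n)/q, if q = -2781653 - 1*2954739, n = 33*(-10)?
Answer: 50/717049 ≈ 6.9730e-5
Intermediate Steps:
n = -330
q = -5736392 (q = -2781653 - 2954739 = -5736392)
G(X) = -400 (G(X) = 5 - (-81)*(-5) = 5 - 1*405 = 5 - 405 = -400)
G(n)/q = -400/(-5736392) = -400*(-1/5736392) = 50/717049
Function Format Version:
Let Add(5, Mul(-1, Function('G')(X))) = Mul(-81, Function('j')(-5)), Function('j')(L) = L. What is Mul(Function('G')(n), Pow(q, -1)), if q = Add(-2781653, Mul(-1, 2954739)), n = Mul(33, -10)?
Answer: Rational(50, 717049) ≈ 6.9730e-5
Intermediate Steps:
n = -330
q = -5736392 (q = Add(-2781653, -2954739) = -5736392)
Function('G')(X) = -400 (Function('G')(X) = Add(5, Mul(-1, Mul(-81, -5))) = Add(5, Mul(-1, 405)) = Add(5, -405) = -400)
Mul(Function('G')(n), Pow(q, -1)) = Mul(-400, Pow(-5736392, -1)) = Mul(-400, Rational(-1, 5736392)) = Rational(50, 717049)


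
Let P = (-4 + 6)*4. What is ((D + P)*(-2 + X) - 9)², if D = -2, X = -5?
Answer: 2601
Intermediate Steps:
P = 8 (P = 2*4 = 8)
((D + P)*(-2 + X) - 9)² = ((-2 + 8)*(-2 - 5) - 9)² = (6*(-7) - 9)² = (-42 - 9)² = (-51)² = 2601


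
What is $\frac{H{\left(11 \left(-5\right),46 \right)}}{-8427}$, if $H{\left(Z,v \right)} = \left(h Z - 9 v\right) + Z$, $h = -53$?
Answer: $- \frac{2446}{8427} \approx -0.29026$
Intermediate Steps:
$H{\left(Z,v \right)} = - 52 Z - 9 v$ ($H{\left(Z,v \right)} = \left(- 53 Z - 9 v\right) + Z = - 52 Z - 9 v$)
$\frac{H{\left(11 \left(-5\right),46 \right)}}{-8427} = \frac{- 52 \cdot 11 \left(-5\right) - 414}{-8427} = \left(\left(-52\right) \left(-55\right) - 414\right) \left(- \frac{1}{8427}\right) = \left(2860 - 414\right) \left(- \frac{1}{8427}\right) = 2446 \left(- \frac{1}{8427}\right) = - \frac{2446}{8427}$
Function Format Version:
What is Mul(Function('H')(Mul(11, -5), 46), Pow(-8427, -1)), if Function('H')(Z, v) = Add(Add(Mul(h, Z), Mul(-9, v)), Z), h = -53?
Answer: Rational(-2446, 8427) ≈ -0.29026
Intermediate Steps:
Function('H')(Z, v) = Add(Mul(-52, Z), Mul(-9, v)) (Function('H')(Z, v) = Add(Add(Mul(-53, Z), Mul(-9, v)), Z) = Add(Mul(-52, Z), Mul(-9, v)))
Mul(Function('H')(Mul(11, -5), 46), Pow(-8427, -1)) = Mul(Add(Mul(-52, Mul(11, -5)), Mul(-9, 46)), Pow(-8427, -1)) = Mul(Add(Mul(-52, -55), -414), Rational(-1, 8427)) = Mul(Add(2860, -414), Rational(-1, 8427)) = Mul(2446, Rational(-1, 8427)) = Rational(-2446, 8427)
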